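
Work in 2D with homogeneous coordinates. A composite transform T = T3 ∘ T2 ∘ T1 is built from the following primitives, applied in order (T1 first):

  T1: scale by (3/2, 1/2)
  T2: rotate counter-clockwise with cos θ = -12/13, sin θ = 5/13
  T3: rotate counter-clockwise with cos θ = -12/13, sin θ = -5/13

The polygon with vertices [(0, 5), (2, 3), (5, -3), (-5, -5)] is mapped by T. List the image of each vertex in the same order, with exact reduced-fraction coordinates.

T1 scale by (3/2, 1/2): (0, 5) → (0, 5/2); (2, 3) → (3, 3/2); (5, -3) → (15/2, -3/2); (-5, -5) → (-15/2, -5/2)
T2 rotate counter-clockwise with cos θ = -12/13, sin θ = 5/13: (0, 5/2) → (-25/26, -30/13); (3, 3/2) → (-87/26, -3/13); (15/2, -3/2) → (-165/26, 111/26); (-15/2, -5/2) → (205/26, -15/26)
T3 rotate counter-clockwise with cos θ = -12/13, sin θ = -5/13: (-25/26, -30/13) → (0, 5/2); (-87/26, -3/13) → (3, 3/2); (-165/26, 111/26) → (15/2, -3/2); (205/26, -15/26) → (-15/2, -5/2)

image vertices: (0, 5/2), (3, 3/2), (15/2, -3/2), (-15/2, -5/2)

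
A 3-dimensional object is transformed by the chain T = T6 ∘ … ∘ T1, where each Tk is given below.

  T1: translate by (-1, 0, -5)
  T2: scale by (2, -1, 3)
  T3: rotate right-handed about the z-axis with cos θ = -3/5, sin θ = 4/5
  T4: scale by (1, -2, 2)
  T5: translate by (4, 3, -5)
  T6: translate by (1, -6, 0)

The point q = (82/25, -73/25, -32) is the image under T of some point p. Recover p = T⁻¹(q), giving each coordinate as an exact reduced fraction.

p = (3/2, -7/5, 1/2)

T1 = [1 0 0 -1; 0 1 0 0; 0 0 1 -5; 0 0 0 1]
T2·T1 = [2 0 0 -2; 0 -1 0 0; 0 0 3 -15; 0 0 0 1]
T3·…·T1 = [-6/5 4/5 0 6/5; 8/5 3/5 0 -8/5; 0 0 3 -15; 0 0 0 1]
T4·…·T1 = [-6/5 4/5 0 6/5; -16/5 -6/5 0 16/5; 0 0 6 -30; 0 0 0 1]
T5·…·T1 = [-6/5 4/5 0 26/5; -16/5 -6/5 0 31/5; 0 0 6 -35; 0 0 0 1]
T6·…·T1 = [-6/5 4/5 0 31/5; -16/5 -6/5 0 1/5; 0 0 6 -35; 0 0 0 1]
det M = 24; M⁻¹ = [-3/10 -1/5 0 19/10; 4/5 -3/10 0 -49/10; 0 0 1/6 35/6; 0 0 0 1]
M⁻¹ · (82/25, -73/25, -32)ᵀ = (3/2, -7/5, 1/2)ᵀ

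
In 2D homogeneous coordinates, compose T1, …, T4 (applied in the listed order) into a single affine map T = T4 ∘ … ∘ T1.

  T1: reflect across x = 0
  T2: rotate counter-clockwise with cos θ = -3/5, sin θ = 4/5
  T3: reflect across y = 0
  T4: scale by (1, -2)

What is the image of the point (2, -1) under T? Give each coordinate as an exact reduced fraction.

T1 reflect across x = 0: (2, -1) → (-2, -1)
T2 rotate counter-clockwise with cos θ = -3/5, sin θ = 4/5: (-2, -1) → (2, -1)
T3 reflect across y = 0: (2, -1) → (2, 1)
T4 scale by (1, -2): (2, 1) → (2, -2)

T(p) = (2, -2)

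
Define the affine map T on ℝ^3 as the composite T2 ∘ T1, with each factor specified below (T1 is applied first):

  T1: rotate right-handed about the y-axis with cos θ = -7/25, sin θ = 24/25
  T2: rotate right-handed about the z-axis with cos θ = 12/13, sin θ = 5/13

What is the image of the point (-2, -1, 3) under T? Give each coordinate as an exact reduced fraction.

T1 rotate right-handed about the y-axis with cos θ = -7/25, sin θ = 24/25: (-2, -1, 3) → (86/25, -1, 27/25)
T2 rotate right-handed about the z-axis with cos θ = 12/13, sin θ = 5/13: (86/25, -1, 27/25) → (89/25, 2/5, 27/25)

T(p) = (89/25, 2/5, 27/25)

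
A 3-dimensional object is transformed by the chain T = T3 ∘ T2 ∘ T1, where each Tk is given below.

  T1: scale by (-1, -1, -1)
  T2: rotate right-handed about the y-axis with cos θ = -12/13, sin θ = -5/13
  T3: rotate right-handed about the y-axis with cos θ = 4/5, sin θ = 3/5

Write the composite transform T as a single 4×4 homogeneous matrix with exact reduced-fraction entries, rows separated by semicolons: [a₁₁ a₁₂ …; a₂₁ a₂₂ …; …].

T1 = [-1 0 0 0; 0 -1 0 0; 0 0 -1 0; 0 0 0 1]
T2·T1 = [12/13 0 5/13 0; 0 -1 0 0; -5/13 0 12/13 0; 0 0 0 1]
T3·…·T1 = [33/65 0 56/65 0; 0 -1 0 0; -56/65 0 33/65 0; 0 0 0 1]

T = [33/65 0 56/65 0; 0 -1 0 0; -56/65 0 33/65 0; 0 0 0 1]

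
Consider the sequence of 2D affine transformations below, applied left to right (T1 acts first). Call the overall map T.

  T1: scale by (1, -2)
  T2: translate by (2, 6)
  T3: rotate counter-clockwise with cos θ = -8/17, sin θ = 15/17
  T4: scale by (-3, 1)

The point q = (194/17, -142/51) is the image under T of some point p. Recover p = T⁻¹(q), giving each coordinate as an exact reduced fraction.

T1 = [1 0 0; 0 -2 0; 0 0 1]
T2·T1 = [1 0 2; 0 -2 6; 0 0 1]
T3·…·T1 = [-8/17 30/17 -106/17; 15/17 16/17 -18/17; 0 0 1]
T4·…·T1 = [24/17 -90/17 318/17; 15/17 16/17 -18/17; 0 0 1]
det M = 6; M⁻¹ = [8/51 15/17 -2; -5/34 4/17 3; 0 0 1]
M⁻¹ · (194/17, -142/51)ᵀ = (-8/3, 2/3)ᵀ

p = (-8/3, 2/3)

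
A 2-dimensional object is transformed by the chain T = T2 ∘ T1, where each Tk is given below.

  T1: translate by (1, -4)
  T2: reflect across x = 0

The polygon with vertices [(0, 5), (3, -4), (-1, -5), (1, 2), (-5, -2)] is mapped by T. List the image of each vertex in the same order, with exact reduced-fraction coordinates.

image vertices: (-1, 1), (-4, -8), (0, -9), (-2, -2), (4, -6)

T1 translate by (1, -4): (0, 5) → (1, 1); (3, -4) → (4, -8); (-1, -5) → (0, -9); (1, 2) → (2, -2); (-5, -2) → (-4, -6)
T2 reflect across x = 0: (1, 1) → (-1, 1); (4, -8) → (-4, -8); (0, -9) → (0, -9); (2, -2) → (-2, -2); (-4, -6) → (4, -6)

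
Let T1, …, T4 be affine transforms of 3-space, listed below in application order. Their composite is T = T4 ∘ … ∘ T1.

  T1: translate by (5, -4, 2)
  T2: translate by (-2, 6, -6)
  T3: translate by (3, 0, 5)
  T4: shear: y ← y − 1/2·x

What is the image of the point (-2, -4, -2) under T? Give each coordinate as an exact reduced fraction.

T(p) = (4, -4, -1)

T1 translate by (5, -4, 2): (-2, -4, -2) → (3, -8, 0)
T2 translate by (-2, 6, -6): (3, -8, 0) → (1, -2, -6)
T3 translate by (3, 0, 5): (1, -2, -6) → (4, -2, -1)
T4 shear: y ← y − 1/2·x: (4, -2, -1) → (4, -4, -1)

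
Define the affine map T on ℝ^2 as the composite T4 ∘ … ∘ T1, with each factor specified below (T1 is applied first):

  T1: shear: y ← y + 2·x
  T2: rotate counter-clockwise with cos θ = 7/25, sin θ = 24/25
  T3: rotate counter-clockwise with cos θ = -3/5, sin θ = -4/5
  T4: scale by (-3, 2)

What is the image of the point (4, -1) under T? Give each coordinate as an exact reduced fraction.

T1 shear: y ← y + 2·x: (4, -1) → (4, 7)
T2 rotate counter-clockwise with cos θ = 7/25, sin θ = 24/25: (4, 7) → (-28/5, 29/5)
T3 rotate counter-clockwise with cos θ = -3/5, sin θ = -4/5: (-28/5, 29/5) → (8, 1)
T4 scale by (-3, 2): (8, 1) → (-24, 2)

T(p) = (-24, 2)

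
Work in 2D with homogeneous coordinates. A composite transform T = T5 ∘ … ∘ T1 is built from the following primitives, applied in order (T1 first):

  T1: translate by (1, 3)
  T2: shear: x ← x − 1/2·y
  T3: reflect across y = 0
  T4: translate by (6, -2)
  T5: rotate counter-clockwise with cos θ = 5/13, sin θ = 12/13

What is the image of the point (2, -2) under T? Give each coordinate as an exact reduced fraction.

T(p) = (157/26, 87/13)

T1 translate by (1, 3): (2, -2) → (3, 1)
T2 shear: x ← x − 1/2·y: (3, 1) → (5/2, 1)
T3 reflect across y = 0: (5/2, 1) → (5/2, -1)
T4 translate by (6, -2): (5/2, -1) → (17/2, -3)
T5 rotate counter-clockwise with cos θ = 5/13, sin θ = 12/13: (17/2, -3) → (157/26, 87/13)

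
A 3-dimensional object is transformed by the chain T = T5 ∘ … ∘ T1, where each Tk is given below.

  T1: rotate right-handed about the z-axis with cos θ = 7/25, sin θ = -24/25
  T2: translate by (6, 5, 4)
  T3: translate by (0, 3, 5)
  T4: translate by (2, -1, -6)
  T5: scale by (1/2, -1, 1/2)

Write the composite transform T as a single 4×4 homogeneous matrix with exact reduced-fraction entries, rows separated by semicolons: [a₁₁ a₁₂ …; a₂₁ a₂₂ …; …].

T = [7/50 12/25 0 4; 24/25 -7/25 0 -7; 0 0 1/2 3/2; 0 0 0 1]

T1 = [7/25 24/25 0 0; -24/25 7/25 0 0; 0 0 1 0; 0 0 0 1]
T2·T1 = [7/25 24/25 0 6; -24/25 7/25 0 5; 0 0 1 4; 0 0 0 1]
T3·…·T1 = [7/25 24/25 0 6; -24/25 7/25 0 8; 0 0 1 9; 0 0 0 1]
T4·…·T1 = [7/25 24/25 0 8; -24/25 7/25 0 7; 0 0 1 3; 0 0 0 1]
T5·…·T1 = [7/50 12/25 0 4; 24/25 -7/25 0 -7; 0 0 1/2 3/2; 0 0 0 1]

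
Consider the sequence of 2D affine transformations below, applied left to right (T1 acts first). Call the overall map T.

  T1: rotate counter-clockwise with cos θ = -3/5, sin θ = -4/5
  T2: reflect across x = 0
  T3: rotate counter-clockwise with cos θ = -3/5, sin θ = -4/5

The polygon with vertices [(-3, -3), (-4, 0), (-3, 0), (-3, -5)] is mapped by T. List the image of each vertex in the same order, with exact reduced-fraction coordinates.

T1 rotate counter-clockwise with cos θ = -3/5, sin θ = -4/5: (-3, -3) → (-3/5, 21/5); (-4, 0) → (12/5, 16/5); (-3, 0) → (9/5, 12/5); (-3, -5) → (-11/5, 27/5)
T2 reflect across x = 0: (-3/5, 21/5) → (3/5, 21/5); (12/5, 16/5) → (-12/5, 16/5); (9/5, 12/5) → (-9/5, 12/5); (-11/5, 27/5) → (11/5, 27/5)
T3 rotate counter-clockwise with cos θ = -3/5, sin θ = -4/5: (3/5, 21/5) → (3, -3); (-12/5, 16/5) → (4, 0); (-9/5, 12/5) → (3, 0); (11/5, 27/5) → (3, -5)

image vertices: (3, -3), (4, 0), (3, 0), (3, -5)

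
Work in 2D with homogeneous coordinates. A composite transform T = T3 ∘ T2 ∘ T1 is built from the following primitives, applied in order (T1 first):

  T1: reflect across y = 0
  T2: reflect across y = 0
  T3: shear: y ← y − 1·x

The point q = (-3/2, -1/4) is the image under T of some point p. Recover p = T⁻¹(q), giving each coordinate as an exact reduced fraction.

T1 = [1 0 0; 0 -1 0; 0 0 1]
T2·T1 = [1 0 0; 0 1 0; 0 0 1]
T3·…·T1 = [1 0 0; -1 1 0; 0 0 1]
det M = 1; M⁻¹ = [1 0 0; 1 1 0; 0 0 1]
M⁻¹ · (-3/2, -1/4)ᵀ = (-3/2, -7/4)ᵀ

p = (-3/2, -7/4)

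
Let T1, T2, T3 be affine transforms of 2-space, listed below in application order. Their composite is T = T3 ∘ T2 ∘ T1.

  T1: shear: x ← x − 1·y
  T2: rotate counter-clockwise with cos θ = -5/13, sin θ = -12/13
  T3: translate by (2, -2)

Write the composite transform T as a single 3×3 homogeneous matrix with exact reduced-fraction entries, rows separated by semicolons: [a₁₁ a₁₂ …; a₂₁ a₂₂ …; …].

T = [-5/13 17/13 2; -12/13 7/13 -2; 0 0 1]

T1 = [1 -1 0; 0 1 0; 0 0 1]
T2·T1 = [-5/13 17/13 0; -12/13 7/13 0; 0 0 1]
T3·…·T1 = [-5/13 17/13 2; -12/13 7/13 -2; 0 0 1]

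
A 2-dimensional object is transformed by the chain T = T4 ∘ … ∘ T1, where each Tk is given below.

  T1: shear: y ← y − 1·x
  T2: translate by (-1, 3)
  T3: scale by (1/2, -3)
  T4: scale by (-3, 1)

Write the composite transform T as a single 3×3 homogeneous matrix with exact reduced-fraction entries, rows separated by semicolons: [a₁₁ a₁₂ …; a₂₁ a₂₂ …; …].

T1 = [1 0 0; -1 1 0; 0 0 1]
T2·T1 = [1 0 -1; -1 1 3; 0 0 1]
T3·…·T1 = [1/2 0 -1/2; 3 -3 -9; 0 0 1]
T4·…·T1 = [-3/2 0 3/2; 3 -3 -9; 0 0 1]

T = [-3/2 0 3/2; 3 -3 -9; 0 0 1]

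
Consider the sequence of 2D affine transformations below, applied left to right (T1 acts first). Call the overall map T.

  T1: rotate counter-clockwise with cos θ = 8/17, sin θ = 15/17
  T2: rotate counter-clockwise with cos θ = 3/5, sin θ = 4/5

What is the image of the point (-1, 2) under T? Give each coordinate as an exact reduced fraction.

T(p) = (-118/85, -149/85)

T1 rotate counter-clockwise with cos θ = 8/17, sin θ = 15/17: (-1, 2) → (-38/17, 1/17)
T2 rotate counter-clockwise with cos θ = 3/5, sin θ = 4/5: (-38/17, 1/17) → (-118/85, -149/85)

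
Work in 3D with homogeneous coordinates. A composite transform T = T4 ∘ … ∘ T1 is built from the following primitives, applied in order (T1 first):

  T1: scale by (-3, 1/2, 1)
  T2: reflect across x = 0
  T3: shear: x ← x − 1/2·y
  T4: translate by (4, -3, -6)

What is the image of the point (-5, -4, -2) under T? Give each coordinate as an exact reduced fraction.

T1 scale by (-3, 1/2, 1): (-5, -4, -2) → (15, -2, -2)
T2 reflect across x = 0: (15, -2, -2) → (-15, -2, -2)
T3 shear: x ← x − 1/2·y: (-15, -2, -2) → (-14, -2, -2)
T4 translate by (4, -3, -6): (-14, -2, -2) → (-10, -5, -8)

T(p) = (-10, -5, -8)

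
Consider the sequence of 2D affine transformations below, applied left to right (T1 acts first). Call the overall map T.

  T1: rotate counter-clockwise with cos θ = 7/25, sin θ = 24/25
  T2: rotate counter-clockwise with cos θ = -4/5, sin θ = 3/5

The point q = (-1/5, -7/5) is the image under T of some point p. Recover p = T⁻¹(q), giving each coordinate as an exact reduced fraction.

T1 = [7/25 -24/25 0; 24/25 7/25 0; 0 0 1]
T2·T1 = [-4/5 3/5 0; -3/5 -4/5 0; 0 0 1]
det M = 1; M⁻¹ = [-4/5 -3/5 0; 3/5 -4/5 0; 0 0 1]
M⁻¹ · (-1/5, -7/5)ᵀ = (1, 1)ᵀ

p = (1, 1)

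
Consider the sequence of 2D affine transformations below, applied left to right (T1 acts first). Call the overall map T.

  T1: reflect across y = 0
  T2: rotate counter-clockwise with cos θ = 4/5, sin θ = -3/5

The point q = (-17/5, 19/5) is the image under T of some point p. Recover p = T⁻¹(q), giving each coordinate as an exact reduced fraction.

T1 = [1 0 0; 0 -1 0; 0 0 1]
T2·T1 = [4/5 -3/5 0; -3/5 -4/5 0; 0 0 1]
det M = -1; M⁻¹ = [4/5 -3/5 0; -3/5 -4/5 0; 0 0 1]
M⁻¹ · (-17/5, 19/5)ᵀ = (-5, -1)ᵀ

p = (-5, -1)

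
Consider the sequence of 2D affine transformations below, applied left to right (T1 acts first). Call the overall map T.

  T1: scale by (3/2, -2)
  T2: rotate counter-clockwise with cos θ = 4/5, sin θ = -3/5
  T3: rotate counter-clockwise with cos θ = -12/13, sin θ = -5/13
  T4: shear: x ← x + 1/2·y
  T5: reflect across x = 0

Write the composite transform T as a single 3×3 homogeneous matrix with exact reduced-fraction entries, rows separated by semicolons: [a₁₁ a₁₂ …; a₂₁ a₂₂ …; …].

T1 = [3/2 0 0; 0 -2 0; 0 0 1]
T2·T1 = [6/5 -6/5 0; -9/10 -8/5 0; 0 0 1]
T3·…·T1 = [-189/130 32/65 0; 24/65 126/65 0; 0 0 1]
T4·…·T1 = [-33/26 19/13 0; 24/65 126/65 0; 0 0 1]
T5·…·T1 = [33/26 -19/13 0; 24/65 126/65 0; 0 0 1]

T = [33/26 -19/13 0; 24/65 126/65 0; 0 0 1]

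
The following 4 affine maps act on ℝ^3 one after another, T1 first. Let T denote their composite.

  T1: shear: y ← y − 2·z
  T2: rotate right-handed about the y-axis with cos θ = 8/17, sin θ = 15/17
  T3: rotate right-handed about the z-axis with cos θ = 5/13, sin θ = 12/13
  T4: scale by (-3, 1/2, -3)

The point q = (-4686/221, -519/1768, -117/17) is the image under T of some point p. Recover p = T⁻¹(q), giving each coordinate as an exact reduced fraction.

T1 = [1 0 0 0; 0 1 -2 0; 0 0 1 0; 0 0 0 1]
T2·T1 = [8/17 0 15/17 0; 0 1 -2 0; -15/17 0 8/17 0; 0 0 0 1]
T3·…·T1 = [40/221 -12/13 483/221 0; 96/221 5/13 10/221 0; -15/17 0 8/17 0; 0 0 0 1]
T4·…·T1 = [-120/221 36/13 -1449/221 0; 48/221 5/26 5/221 0; 45/17 0 -24/17 0; 0 0 0 1]
det M = 9/2; M⁻¹ = [-40/663 192/221 5/17 0; 18/221 890/221 -16/51 0; -25/221 360/221 -8/51 0; 0 0 0 1]
M⁻¹ · (-4686/221, -519/1768, -117/17)ᵀ = (-1, -3/4, 3)ᵀ

p = (-1, -3/4, 3)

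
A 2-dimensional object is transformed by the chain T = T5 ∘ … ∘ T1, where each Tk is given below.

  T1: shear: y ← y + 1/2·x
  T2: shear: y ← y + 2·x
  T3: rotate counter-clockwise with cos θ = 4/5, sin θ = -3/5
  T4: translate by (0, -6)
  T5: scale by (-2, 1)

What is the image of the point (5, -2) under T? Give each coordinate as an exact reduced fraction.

T1 shear: y ← y + 1/2·x: (5, -2) → (5, 1/2)
T2 shear: y ← y + 2·x: (5, 1/2) → (5, 21/2)
T3 rotate counter-clockwise with cos θ = 4/5, sin θ = -3/5: (5, 21/2) → (103/10, 27/5)
T4 translate by (0, -6): (103/10, 27/5) → (103/10, -3/5)
T5 scale by (-2, 1): (103/10, -3/5) → (-103/5, -3/5)

T(p) = (-103/5, -3/5)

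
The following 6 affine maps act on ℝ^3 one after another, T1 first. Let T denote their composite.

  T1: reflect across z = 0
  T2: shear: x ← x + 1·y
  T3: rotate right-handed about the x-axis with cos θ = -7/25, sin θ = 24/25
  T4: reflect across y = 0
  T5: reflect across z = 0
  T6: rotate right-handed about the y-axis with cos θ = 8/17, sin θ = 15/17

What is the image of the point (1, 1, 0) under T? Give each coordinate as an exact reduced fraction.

T1 reflect across z = 0: (1, 1, 0) → (1, 1, 0)
T2 shear: x ← x + 1·y: (1, 1, 0) → (2, 1, 0)
T3 rotate right-handed about the x-axis with cos θ = -7/25, sin θ = 24/25: (2, 1, 0) → (2, -7/25, 24/25)
T4 reflect across y = 0: (2, -7/25, 24/25) → (2, 7/25, 24/25)
T5 reflect across z = 0: (2, 7/25, 24/25) → (2, 7/25, -24/25)
T6 rotate right-handed about the y-axis with cos θ = 8/17, sin θ = 15/17: (2, 7/25, -24/25) → (8/85, 7/25, -942/425)

T(p) = (8/85, 7/25, -942/425)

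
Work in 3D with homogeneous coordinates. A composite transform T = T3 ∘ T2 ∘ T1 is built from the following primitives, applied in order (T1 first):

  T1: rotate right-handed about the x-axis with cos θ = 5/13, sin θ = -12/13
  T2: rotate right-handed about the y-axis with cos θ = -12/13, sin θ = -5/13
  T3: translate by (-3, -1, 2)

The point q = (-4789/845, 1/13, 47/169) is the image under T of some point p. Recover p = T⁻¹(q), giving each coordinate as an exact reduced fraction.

p = (9/5, -2, 2)

T1 = [1 0 0 0; 0 5/13 12/13 0; 0 -12/13 5/13 0; 0 0 0 1]
T2·T1 = [-12/13 60/169 -25/169 0; 0 5/13 12/13 0; 5/13 144/169 -60/169 0; 0 0 0 1]
T3·…·T1 = [-12/13 60/169 -25/169 -3; 0 5/13 12/13 -1; 5/13 144/169 -60/169 2; 0 0 0 1]
det M = 1; M⁻¹ = [-12/13 0 5/13 -46/13; 60/169 5/13 144/169 -43/169; -25/169 12/13 -60/169 201/169; 0 0 0 1]
M⁻¹ · (-4789/845, 1/13, 47/169)ᵀ = (9/5, -2, 2)ᵀ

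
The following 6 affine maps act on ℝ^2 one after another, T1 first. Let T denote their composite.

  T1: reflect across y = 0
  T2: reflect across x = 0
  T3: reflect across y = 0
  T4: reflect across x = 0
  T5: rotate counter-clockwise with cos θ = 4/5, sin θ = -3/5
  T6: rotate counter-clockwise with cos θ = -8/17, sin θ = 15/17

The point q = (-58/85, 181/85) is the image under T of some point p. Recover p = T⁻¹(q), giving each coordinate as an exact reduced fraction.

T1 = [1 0 0; 0 -1 0; 0 0 1]
T2·T1 = [-1 0 0; 0 -1 0; 0 0 1]
T3·…·T1 = [-1 0 0; 0 1 0; 0 0 1]
T4·…·T1 = [1 0 0; 0 1 0; 0 0 1]
T5·…·T1 = [4/5 3/5 0; -3/5 4/5 0; 0 0 1]
T6·…·T1 = [13/85 -84/85 0; 84/85 13/85 0; 0 0 1]
det M = 1; M⁻¹ = [13/85 84/85 0; -84/85 13/85 0; 0 0 1]
M⁻¹ · (-58/85, 181/85)ᵀ = (2, 1)ᵀ

p = (2, 1)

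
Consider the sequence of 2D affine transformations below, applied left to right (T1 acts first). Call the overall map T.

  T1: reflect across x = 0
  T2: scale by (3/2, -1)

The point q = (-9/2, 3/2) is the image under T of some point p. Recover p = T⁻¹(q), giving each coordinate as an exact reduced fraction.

T1 = [-1 0 0; 0 1 0; 0 0 1]
T2·T1 = [-3/2 0 0; 0 -1 0; 0 0 1]
det M = 3/2; M⁻¹ = [-2/3 0 0; 0 -1 0; 0 0 1]
M⁻¹ · (-9/2, 3/2)ᵀ = (3, -3/2)ᵀ

p = (3, -3/2)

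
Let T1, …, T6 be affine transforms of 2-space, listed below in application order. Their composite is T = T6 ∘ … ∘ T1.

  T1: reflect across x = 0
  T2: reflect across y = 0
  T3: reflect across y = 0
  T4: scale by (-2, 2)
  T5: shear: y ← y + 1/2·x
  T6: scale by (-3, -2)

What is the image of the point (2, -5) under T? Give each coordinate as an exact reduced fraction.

T1 reflect across x = 0: (2, -5) → (-2, -5)
T2 reflect across y = 0: (-2, -5) → (-2, 5)
T3 reflect across y = 0: (-2, 5) → (-2, -5)
T4 scale by (-2, 2): (-2, -5) → (4, -10)
T5 shear: y ← y + 1/2·x: (4, -10) → (4, -8)
T6 scale by (-3, -2): (4, -8) → (-12, 16)

T(p) = (-12, 16)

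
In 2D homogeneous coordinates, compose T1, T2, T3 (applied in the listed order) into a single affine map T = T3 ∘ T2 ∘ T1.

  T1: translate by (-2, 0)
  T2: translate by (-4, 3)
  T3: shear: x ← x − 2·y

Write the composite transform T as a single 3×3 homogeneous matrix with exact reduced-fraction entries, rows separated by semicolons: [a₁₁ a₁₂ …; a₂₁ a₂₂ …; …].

T = [1 -2 -12; 0 1 3; 0 0 1]

T1 = [1 0 -2; 0 1 0; 0 0 1]
T2·T1 = [1 0 -6; 0 1 3; 0 0 1]
T3·…·T1 = [1 -2 -12; 0 1 3; 0 0 1]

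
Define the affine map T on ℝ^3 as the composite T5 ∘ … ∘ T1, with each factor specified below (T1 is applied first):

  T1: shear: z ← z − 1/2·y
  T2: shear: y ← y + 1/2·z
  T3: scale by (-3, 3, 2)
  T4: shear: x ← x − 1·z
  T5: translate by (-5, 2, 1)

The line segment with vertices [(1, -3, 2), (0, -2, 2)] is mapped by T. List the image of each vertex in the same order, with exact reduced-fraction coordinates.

T1 shear: z ← z − 1/2·y: (1, -3, 2) → (1, -3, 7/2); (0, -2, 2) → (0, -2, 3)
T2 shear: y ← y + 1/2·z: (1, -3, 7/2) → (1, -5/4, 7/2); (0, -2, 3) → (0, -1/2, 3)
T3 scale by (-3, 3, 2): (1, -5/4, 7/2) → (-3, -15/4, 7); (0, -1/2, 3) → (0, -3/2, 6)
T4 shear: x ← x − 1·z: (-3, -15/4, 7) → (-10, -15/4, 7); (0, -3/2, 6) → (-6, -3/2, 6)
T5 translate by (-5, 2, 1): (-10, -15/4, 7) → (-15, -7/4, 8); (-6, -3/2, 6) → (-11, 1/2, 7)

image vertices: (-15, -7/4, 8), (-11, 1/2, 7)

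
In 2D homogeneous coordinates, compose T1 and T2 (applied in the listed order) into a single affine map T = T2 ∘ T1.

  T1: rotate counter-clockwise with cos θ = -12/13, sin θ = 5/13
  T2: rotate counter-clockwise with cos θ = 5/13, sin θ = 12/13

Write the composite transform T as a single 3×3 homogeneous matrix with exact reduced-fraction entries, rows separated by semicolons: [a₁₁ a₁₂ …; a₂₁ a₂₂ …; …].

T = [-120/169 119/169 0; -119/169 -120/169 0; 0 0 1]

T1 = [-12/13 -5/13 0; 5/13 -12/13 0; 0 0 1]
T2·T1 = [-120/169 119/169 0; -119/169 -120/169 0; 0 0 1]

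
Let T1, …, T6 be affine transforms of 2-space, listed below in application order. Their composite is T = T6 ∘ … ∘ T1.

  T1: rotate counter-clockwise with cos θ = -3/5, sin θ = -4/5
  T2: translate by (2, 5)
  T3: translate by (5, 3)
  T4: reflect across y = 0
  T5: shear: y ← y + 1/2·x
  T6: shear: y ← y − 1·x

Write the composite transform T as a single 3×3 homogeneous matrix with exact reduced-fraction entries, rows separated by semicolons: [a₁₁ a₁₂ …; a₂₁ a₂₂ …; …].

T1 = [-3/5 4/5 0; -4/5 -3/5 0; 0 0 1]
T2·T1 = [-3/5 4/5 2; -4/5 -3/5 5; 0 0 1]
T3·…·T1 = [-3/5 4/5 7; -4/5 -3/5 8; 0 0 1]
T4·…·T1 = [-3/5 4/5 7; 4/5 3/5 -8; 0 0 1]
T5·…·T1 = [-3/5 4/5 7; 1/2 1 -9/2; 0 0 1]
T6·…·T1 = [-3/5 4/5 7; 11/10 1/5 -23/2; 0 0 1]

T = [-3/5 4/5 7; 11/10 1/5 -23/2; 0 0 1]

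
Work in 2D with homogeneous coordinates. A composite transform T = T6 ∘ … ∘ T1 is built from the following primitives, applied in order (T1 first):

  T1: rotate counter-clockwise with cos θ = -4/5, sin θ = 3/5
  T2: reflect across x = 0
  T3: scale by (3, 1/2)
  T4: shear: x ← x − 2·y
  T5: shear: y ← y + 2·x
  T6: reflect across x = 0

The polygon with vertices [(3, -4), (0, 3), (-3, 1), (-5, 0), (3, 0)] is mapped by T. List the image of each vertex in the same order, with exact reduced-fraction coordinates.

image vertices: (5, -15/2), (-39/5, 72/5), (14/5, -69/10), (9, -39/2), (-27/5, 117/10)

T1 rotate counter-clockwise with cos θ = -4/5, sin θ = 3/5: (3, -4) → (0, 5); (0, 3) → (-9/5, -12/5); (-3, 1) → (9/5, -13/5); (-5, 0) → (4, -3); (3, 0) → (-12/5, 9/5)
T2 reflect across x = 0: (0, 5) → (0, 5); (-9/5, -12/5) → (9/5, -12/5); (9/5, -13/5) → (-9/5, -13/5); (4, -3) → (-4, -3); (-12/5, 9/5) → (12/5, 9/5)
T3 scale by (3, 1/2): (0, 5) → (0, 5/2); (9/5, -12/5) → (27/5, -6/5); (-9/5, -13/5) → (-27/5, -13/10); (-4, -3) → (-12, -3/2); (12/5, 9/5) → (36/5, 9/10)
T4 shear: x ← x − 2·y: (0, 5/2) → (-5, 5/2); (27/5, -6/5) → (39/5, -6/5); (-27/5, -13/10) → (-14/5, -13/10); (-12, -3/2) → (-9, -3/2); (36/5, 9/10) → (27/5, 9/10)
T5 shear: y ← y + 2·x: (-5, 5/2) → (-5, -15/2); (39/5, -6/5) → (39/5, 72/5); (-14/5, -13/10) → (-14/5, -69/10); (-9, -3/2) → (-9, -39/2); (27/5, 9/10) → (27/5, 117/10)
T6 reflect across x = 0: (-5, -15/2) → (5, -15/2); (39/5, 72/5) → (-39/5, 72/5); (-14/5, -69/10) → (14/5, -69/10); (-9, -39/2) → (9, -39/2); (27/5, 117/10) → (-27/5, 117/10)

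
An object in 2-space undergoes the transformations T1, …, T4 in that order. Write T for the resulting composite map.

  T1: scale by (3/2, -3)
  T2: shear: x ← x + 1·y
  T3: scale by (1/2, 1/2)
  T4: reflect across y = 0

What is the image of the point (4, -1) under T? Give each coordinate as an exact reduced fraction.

T1 scale by (3/2, -3): (4, -1) → (6, 3)
T2 shear: x ← x + 1·y: (6, 3) → (9, 3)
T3 scale by (1/2, 1/2): (9, 3) → (9/2, 3/2)
T4 reflect across y = 0: (9/2, 3/2) → (9/2, -3/2)

T(p) = (9/2, -3/2)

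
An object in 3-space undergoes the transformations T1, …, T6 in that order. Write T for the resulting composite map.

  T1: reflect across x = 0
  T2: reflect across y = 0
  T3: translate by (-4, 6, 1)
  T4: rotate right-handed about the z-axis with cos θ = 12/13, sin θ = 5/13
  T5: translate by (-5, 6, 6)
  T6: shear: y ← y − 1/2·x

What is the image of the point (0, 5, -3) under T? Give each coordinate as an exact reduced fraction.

T(p) = (-118/13, 129/13, 4)

T1 reflect across x = 0: (0, 5, -3) → (0, 5, -3)
T2 reflect across y = 0: (0, 5, -3) → (0, -5, -3)
T3 translate by (-4, 6, 1): (0, -5, -3) → (-4, 1, -2)
T4 rotate right-handed about the z-axis with cos θ = 12/13, sin θ = 5/13: (-4, 1, -2) → (-53/13, -8/13, -2)
T5 translate by (-5, 6, 6): (-53/13, -8/13, -2) → (-118/13, 70/13, 4)
T6 shear: y ← y − 1/2·x: (-118/13, 70/13, 4) → (-118/13, 129/13, 4)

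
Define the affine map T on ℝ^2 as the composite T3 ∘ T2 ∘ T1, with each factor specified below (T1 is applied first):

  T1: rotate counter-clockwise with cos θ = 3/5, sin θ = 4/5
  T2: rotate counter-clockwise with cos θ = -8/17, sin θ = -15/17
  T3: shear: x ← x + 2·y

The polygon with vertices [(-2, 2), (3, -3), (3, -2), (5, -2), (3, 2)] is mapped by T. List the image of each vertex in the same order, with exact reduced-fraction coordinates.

image vertices: (534/85, 226/85), (-801/85, -339/85), (-652/85, -303/85), (-888/85, -457/85), (-56/85, -159/85)

T1 rotate counter-clockwise with cos θ = 3/5, sin θ = 4/5: (-2, 2) → (-14/5, -2/5); (3, -3) → (21/5, 3/5); (3, -2) → (17/5, 6/5); (5, -2) → (23/5, 14/5); (3, 2) → (1/5, 18/5)
T2 rotate counter-clockwise with cos θ = -8/17, sin θ = -15/17: (-14/5, -2/5) → (82/85, 226/85); (21/5, 3/5) → (-123/85, -339/85); (17/5, 6/5) → (-46/85, -303/85); (23/5, 14/5) → (26/85, -457/85); (1/5, 18/5) → (262/85, -159/85)
T3 shear: x ← x + 2·y: (82/85, 226/85) → (534/85, 226/85); (-123/85, -339/85) → (-801/85, -339/85); (-46/85, -303/85) → (-652/85, -303/85); (26/85, -457/85) → (-888/85, -457/85); (262/85, -159/85) → (-56/85, -159/85)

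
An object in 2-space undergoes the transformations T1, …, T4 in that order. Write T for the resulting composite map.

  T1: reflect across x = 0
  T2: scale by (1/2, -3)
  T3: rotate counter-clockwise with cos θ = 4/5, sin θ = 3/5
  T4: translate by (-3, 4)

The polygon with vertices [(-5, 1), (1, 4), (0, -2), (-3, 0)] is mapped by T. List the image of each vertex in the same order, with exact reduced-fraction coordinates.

T1 reflect across x = 0: (-5, 1) → (5, 1); (1, 4) → (-1, 4); (0, -2) → (0, -2); (-3, 0) → (3, 0)
T2 scale by (1/2, -3): (5, 1) → (5/2, -3); (-1, 4) → (-1/2, -12); (0, -2) → (0, 6); (3, 0) → (3/2, 0)
T3 rotate counter-clockwise with cos θ = 4/5, sin θ = 3/5: (5/2, -3) → (19/5, -9/10); (-1/2, -12) → (34/5, -99/10); (0, 6) → (-18/5, 24/5); (3/2, 0) → (6/5, 9/10)
T4 translate by (-3, 4): (19/5, -9/10) → (4/5, 31/10); (34/5, -99/10) → (19/5, -59/10); (-18/5, 24/5) → (-33/5, 44/5); (6/5, 9/10) → (-9/5, 49/10)

image vertices: (4/5, 31/10), (19/5, -59/10), (-33/5, 44/5), (-9/5, 49/10)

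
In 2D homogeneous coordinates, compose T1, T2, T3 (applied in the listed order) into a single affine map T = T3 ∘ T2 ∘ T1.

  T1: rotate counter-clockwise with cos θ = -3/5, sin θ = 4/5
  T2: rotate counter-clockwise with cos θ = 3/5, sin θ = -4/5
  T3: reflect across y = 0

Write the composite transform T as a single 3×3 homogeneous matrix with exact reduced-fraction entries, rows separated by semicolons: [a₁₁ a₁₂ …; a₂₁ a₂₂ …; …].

T1 = [-3/5 -4/5 0; 4/5 -3/5 0; 0 0 1]
T2·T1 = [7/25 -24/25 0; 24/25 7/25 0; 0 0 1]
T3·…·T1 = [7/25 -24/25 0; -24/25 -7/25 0; 0 0 1]

T = [7/25 -24/25 0; -24/25 -7/25 0; 0 0 1]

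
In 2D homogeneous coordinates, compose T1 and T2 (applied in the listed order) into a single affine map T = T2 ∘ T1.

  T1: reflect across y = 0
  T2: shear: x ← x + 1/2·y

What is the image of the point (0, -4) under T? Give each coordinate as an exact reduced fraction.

T(p) = (2, 4)

T1 reflect across y = 0: (0, -4) → (0, 4)
T2 shear: x ← x + 1/2·y: (0, 4) → (2, 4)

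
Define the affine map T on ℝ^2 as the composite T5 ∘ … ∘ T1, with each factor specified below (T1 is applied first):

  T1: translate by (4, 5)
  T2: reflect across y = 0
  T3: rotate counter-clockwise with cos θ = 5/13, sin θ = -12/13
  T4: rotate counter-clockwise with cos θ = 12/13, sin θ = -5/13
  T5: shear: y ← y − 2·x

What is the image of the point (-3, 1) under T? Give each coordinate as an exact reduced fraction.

T1 translate by (4, 5): (-3, 1) → (1, 6)
T2 reflect across y = 0: (1, 6) → (1, -6)
T3 rotate counter-clockwise with cos θ = 5/13, sin θ = -12/13: (1, -6) → (-67/13, -42/13)
T4 rotate counter-clockwise with cos θ = 12/13, sin θ = -5/13: (-67/13, -42/13) → (-6, -1)
T5 shear: y ← y − 2·x: (-6, -1) → (-6, 11)

T(p) = (-6, 11)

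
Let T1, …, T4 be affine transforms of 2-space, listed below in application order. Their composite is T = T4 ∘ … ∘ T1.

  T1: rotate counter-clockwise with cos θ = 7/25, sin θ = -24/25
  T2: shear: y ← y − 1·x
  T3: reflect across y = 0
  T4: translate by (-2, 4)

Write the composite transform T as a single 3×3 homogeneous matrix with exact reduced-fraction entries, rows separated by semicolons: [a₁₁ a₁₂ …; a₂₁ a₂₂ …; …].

T = [7/25 24/25 -2; 31/25 17/25 4; 0 0 1]

T1 = [7/25 24/25 0; -24/25 7/25 0; 0 0 1]
T2·T1 = [7/25 24/25 0; -31/25 -17/25 0; 0 0 1]
T3·…·T1 = [7/25 24/25 0; 31/25 17/25 0; 0 0 1]
T4·…·T1 = [7/25 24/25 -2; 31/25 17/25 4; 0 0 1]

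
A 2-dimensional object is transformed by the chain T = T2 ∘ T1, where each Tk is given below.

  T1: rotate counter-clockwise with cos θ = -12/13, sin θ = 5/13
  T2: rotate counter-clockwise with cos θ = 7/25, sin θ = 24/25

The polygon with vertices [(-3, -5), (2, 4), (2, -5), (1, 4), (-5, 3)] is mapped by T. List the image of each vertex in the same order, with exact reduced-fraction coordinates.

T1 rotate counter-clockwise with cos θ = -12/13, sin θ = 5/13: (-3, -5) → (61/13, 45/13); (2, 4) → (-44/13, -38/13); (2, -5) → (1/13, 70/13); (1, 4) → (-32/13, -43/13); (-5, 3) → (45/13, -61/13)
T2 rotate counter-clockwise with cos θ = 7/25, sin θ = 24/25: (61/13, 45/13) → (-653/325, 1779/325); (-44/13, -38/13) → (604/325, -1322/325); (1/13, 70/13) → (-1673/325, 514/325); (-32/13, -43/13) → (808/325, -1069/325); (45/13, -61/13) → (1779/325, 653/325)

image vertices: (-653/325, 1779/325), (604/325, -1322/325), (-1673/325, 514/325), (808/325, -1069/325), (1779/325, 653/325)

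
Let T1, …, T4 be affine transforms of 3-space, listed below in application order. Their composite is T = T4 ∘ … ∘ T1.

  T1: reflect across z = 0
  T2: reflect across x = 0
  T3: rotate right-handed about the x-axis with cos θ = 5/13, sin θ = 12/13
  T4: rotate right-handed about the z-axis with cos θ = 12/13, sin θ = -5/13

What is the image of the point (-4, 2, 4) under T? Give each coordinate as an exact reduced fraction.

T1 reflect across z = 0: (-4, 2, 4) → (-4, 2, -4)
T2 reflect across x = 0: (-4, 2, -4) → (4, 2, -4)
T3 rotate right-handed about the x-axis with cos θ = 5/13, sin θ = 12/13: (4, 2, -4) → (4, 58/13, 4/13)
T4 rotate right-handed about the z-axis with cos θ = 12/13, sin θ = -5/13: (4, 58/13, 4/13) → (914/169, 436/169, 4/13)

T(p) = (914/169, 436/169, 4/13)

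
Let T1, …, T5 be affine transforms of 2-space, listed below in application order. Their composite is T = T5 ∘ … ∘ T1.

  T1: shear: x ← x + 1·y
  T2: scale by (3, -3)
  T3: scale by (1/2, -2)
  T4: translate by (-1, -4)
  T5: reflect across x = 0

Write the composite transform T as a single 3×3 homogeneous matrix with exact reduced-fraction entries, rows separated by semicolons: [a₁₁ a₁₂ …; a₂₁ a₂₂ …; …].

T = [-3/2 -3/2 1; 0 6 -4; 0 0 1]

T1 = [1 1 0; 0 1 0; 0 0 1]
T2·T1 = [3 3 0; 0 -3 0; 0 0 1]
T3·…·T1 = [3/2 3/2 0; 0 6 0; 0 0 1]
T4·…·T1 = [3/2 3/2 -1; 0 6 -4; 0 0 1]
T5·…·T1 = [-3/2 -3/2 1; 0 6 -4; 0 0 1]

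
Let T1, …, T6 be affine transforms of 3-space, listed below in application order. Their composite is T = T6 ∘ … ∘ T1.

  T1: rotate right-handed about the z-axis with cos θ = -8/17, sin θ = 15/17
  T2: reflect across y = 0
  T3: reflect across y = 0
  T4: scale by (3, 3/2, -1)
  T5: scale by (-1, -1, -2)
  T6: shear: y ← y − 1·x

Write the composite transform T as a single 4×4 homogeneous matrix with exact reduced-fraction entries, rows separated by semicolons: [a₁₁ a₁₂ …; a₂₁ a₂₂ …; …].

T1 = [-8/17 -15/17 0 0; 15/17 -8/17 0 0; 0 0 1 0; 0 0 0 1]
T2·T1 = [-8/17 -15/17 0 0; -15/17 8/17 0 0; 0 0 1 0; 0 0 0 1]
T3·…·T1 = [-8/17 -15/17 0 0; 15/17 -8/17 0 0; 0 0 1 0; 0 0 0 1]
T4·…·T1 = [-24/17 -45/17 0 0; 45/34 -12/17 0 0; 0 0 -1 0; 0 0 0 1]
T5·…·T1 = [24/17 45/17 0 0; -45/34 12/17 0 0; 0 0 2 0; 0 0 0 1]
T6·…·T1 = [24/17 45/17 0 0; -93/34 -33/17 0 0; 0 0 2 0; 0 0 0 1]

T = [24/17 45/17 0 0; -93/34 -33/17 0 0; 0 0 2 0; 0 0 0 1]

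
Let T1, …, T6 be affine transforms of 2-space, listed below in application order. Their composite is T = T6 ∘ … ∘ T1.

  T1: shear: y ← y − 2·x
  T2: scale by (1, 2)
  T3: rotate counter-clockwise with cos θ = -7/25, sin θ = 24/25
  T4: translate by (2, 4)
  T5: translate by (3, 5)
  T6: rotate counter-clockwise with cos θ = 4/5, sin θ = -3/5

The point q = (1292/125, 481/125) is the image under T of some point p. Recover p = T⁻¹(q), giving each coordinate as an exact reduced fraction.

p = (0, -1/2)

T1 = [1 0 0; -2 1 0; 0 0 1]
T2·T1 = [1 0 0; -4 2 0; 0 0 1]
T3·…·T1 = [89/25 -48/25 0; 52/25 -14/25 0; 0 0 1]
T4·…·T1 = [89/25 -48/25 2; 52/25 -14/25 4; 0 0 1]
T5·…·T1 = [89/25 -48/25 5; 52/25 -14/25 9; 0 0 1]
T6·…·T1 = [512/125 -234/125 47/5; -59/125 88/125 21/5; 0 0 1]
det M = 2; M⁻¹ = [44/125 117/125 -181/25; 59/250 256/125 -541/50; 0 0 1]
M⁻¹ · (1292/125, 481/125)ᵀ = (0, -1/2)ᵀ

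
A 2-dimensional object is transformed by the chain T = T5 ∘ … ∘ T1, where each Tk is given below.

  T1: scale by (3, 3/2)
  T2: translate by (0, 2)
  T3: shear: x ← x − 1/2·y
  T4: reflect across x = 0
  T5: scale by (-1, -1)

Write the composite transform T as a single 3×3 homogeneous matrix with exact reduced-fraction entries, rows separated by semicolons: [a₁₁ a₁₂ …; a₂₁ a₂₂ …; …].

T1 = [3 0 0; 0 3/2 0; 0 0 1]
T2·T1 = [3 0 0; 0 3/2 2; 0 0 1]
T3·…·T1 = [3 -3/4 -1; 0 3/2 2; 0 0 1]
T4·…·T1 = [-3 3/4 1; 0 3/2 2; 0 0 1]
T5·…·T1 = [3 -3/4 -1; 0 -3/2 -2; 0 0 1]

T = [3 -3/4 -1; 0 -3/2 -2; 0 0 1]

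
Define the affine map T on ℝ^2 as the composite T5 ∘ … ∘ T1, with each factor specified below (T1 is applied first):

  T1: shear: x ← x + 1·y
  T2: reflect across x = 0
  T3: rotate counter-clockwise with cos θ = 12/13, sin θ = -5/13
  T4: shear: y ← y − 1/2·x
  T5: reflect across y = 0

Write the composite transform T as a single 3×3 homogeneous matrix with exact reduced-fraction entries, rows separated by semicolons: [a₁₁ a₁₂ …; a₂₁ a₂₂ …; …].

T1 = [1 1 0; 0 1 0; 0 0 1]
T2·T1 = [-1 -1 0; 0 1 0; 0 0 1]
T3·…·T1 = [-12/13 -7/13 0; 5/13 17/13 0; 0 0 1]
T4·…·T1 = [-12/13 -7/13 0; 11/13 41/26 0; 0 0 1]
T5·…·T1 = [-12/13 -7/13 0; -11/13 -41/26 0; 0 0 1]

T = [-12/13 -7/13 0; -11/13 -41/26 0; 0 0 1]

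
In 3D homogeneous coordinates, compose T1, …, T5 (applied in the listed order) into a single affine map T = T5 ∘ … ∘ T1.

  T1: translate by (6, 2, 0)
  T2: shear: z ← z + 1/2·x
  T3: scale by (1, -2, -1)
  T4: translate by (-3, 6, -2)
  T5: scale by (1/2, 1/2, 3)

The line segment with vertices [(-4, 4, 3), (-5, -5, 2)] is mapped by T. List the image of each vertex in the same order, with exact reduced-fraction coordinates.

T1 translate by (6, 2, 0): (-4, 4, 3) → (2, 6, 3); (-5, -5, 2) → (1, -3, 2)
T2 shear: z ← z + 1/2·x: (2, 6, 3) → (2, 6, 4); (1, -3, 2) → (1, -3, 5/2)
T3 scale by (1, -2, -1): (2, 6, 4) → (2, -12, -4); (1, -3, 5/2) → (1, 6, -5/2)
T4 translate by (-3, 6, -2): (2, -12, -4) → (-1, -6, -6); (1, 6, -5/2) → (-2, 12, -9/2)
T5 scale by (1/2, 1/2, 3): (-1, -6, -6) → (-1/2, -3, -18); (-2, 12, -9/2) → (-1, 6, -27/2)

image vertices: (-1/2, -3, -18), (-1, 6, -27/2)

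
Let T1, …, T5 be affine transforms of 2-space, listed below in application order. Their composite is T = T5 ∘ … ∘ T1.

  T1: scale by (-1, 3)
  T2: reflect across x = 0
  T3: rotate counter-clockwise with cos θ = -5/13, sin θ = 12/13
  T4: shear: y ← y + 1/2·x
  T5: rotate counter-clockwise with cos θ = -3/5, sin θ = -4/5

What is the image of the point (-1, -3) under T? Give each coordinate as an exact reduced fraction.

T1 scale by (-1, 3): (-1, -3) → (1, -9)
T2 reflect across x = 0: (1, -9) → (-1, -9)
T3 rotate counter-clockwise with cos θ = -5/13, sin θ = 12/13: (-1, -9) → (113/13, 33/13)
T4 shear: y ← y + 1/2·x: (113/13, 33/13) → (113/13, 179/26)
T5 rotate counter-clockwise with cos θ = -3/5, sin θ = -4/5: (113/13, 179/26) → (19/65, -1441/130)

T(p) = (19/65, -1441/130)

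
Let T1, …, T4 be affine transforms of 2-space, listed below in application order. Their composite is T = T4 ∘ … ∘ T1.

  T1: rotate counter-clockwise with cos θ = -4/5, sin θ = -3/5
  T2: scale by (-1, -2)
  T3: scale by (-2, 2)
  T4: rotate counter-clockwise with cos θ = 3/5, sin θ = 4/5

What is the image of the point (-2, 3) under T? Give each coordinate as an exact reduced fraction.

T(p) = (6/25, 208/25)

T1 rotate counter-clockwise with cos θ = -4/5, sin θ = -3/5: (-2, 3) → (17/5, -6/5)
T2 scale by (-1, -2): (17/5, -6/5) → (-17/5, 12/5)
T3 scale by (-2, 2): (-17/5, 12/5) → (34/5, 24/5)
T4 rotate counter-clockwise with cos θ = 3/5, sin θ = 4/5: (34/5, 24/5) → (6/25, 208/25)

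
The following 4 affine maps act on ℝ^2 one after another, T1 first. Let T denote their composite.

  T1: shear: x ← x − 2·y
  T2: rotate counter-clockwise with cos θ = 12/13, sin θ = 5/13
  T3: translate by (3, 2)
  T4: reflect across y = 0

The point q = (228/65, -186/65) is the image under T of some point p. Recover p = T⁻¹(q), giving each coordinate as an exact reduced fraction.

T1 = [1 -2 0; 0 1 0; 0 0 1]
T2·T1 = [12/13 -29/13 0; 5/13 2/13 0; 0 0 1]
T3·…·T1 = [12/13 -29/13 3; 5/13 2/13 2; 0 0 1]
T4·…·T1 = [12/13 -29/13 3; -5/13 -2/13 -2; 0 0 1]
det M = -1; M⁻¹ = [2/13 -29/13 -64/13; -5/13 -12/13 -9/13; 0 0 1]
M⁻¹ · (228/65, -186/65)ᵀ = (2, 3/5)ᵀ

p = (2, 3/5)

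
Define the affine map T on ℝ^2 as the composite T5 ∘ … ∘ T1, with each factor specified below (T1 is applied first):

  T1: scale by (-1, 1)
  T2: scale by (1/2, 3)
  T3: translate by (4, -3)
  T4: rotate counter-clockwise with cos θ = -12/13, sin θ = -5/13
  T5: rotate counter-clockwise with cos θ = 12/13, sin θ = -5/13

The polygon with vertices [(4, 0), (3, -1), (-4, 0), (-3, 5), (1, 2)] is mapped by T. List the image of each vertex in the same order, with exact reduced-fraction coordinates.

T1 scale by (-1, 1): (4, 0) → (-4, 0); (3, -1) → (-3, -1); (-4, 0) → (4, 0); (-3, 5) → (3, 5); (1, 2) → (-1, 2)
T2 scale by (1/2, 3): (-4, 0) → (-2, 0); (-3, -1) → (-3/2, -3); (4, 0) → (2, 0); (3, 5) → (3/2, 15); (-1, 2) → (-1/2, 6)
T3 translate by (4, -3): (-2, 0) → (2, -3); (-3/2, -3) → (5/2, -6); (2, 0) → (6, -3); (3/2, 15) → (11/2, 12); (-1/2, 6) → (7/2, 3)
T4 rotate counter-clockwise with cos θ = -12/13, sin θ = -5/13: (2, -3) → (-3, 2); (5/2, -6) → (-60/13, 119/26); (6, -3) → (-87/13, 6/13); (11/2, 12) → (-6/13, -343/26); (7/2, 3) → (-27/13, -107/26)
T5 rotate counter-clockwise with cos θ = 12/13, sin θ = -5/13: (-3, 2) → (-2, 3); (-60/13, 119/26) → (-5/2, 6); (-87/13, 6/13) → (-6, 3); (-6/13, -343/26) → (-11/2, -12); (-27/13, -107/26) → (-7/2, -3)

image vertices: (-2, 3), (-5/2, 6), (-6, 3), (-11/2, -12), (-7/2, -3)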